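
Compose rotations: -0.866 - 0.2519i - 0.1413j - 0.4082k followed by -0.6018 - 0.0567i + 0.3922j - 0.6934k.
0.2792 - 0.0574i - 0.1031j + 0.9529k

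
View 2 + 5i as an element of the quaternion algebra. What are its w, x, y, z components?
2 + 5i + 0j + 0k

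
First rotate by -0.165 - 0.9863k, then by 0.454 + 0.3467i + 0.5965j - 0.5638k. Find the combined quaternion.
-0.631 - 0.6455i + 0.2435j - 0.3548k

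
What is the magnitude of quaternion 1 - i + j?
√3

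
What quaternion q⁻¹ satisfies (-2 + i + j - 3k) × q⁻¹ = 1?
-0.1333 - 0.0667i - 0.0667j + 0.2k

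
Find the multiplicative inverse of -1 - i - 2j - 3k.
-0.0667 + 0.0667i + 0.1333j + 0.2k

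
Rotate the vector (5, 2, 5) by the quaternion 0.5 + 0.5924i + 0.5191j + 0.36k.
(6.248, 3.86, 0.265)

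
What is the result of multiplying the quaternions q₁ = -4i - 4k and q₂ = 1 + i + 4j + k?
8 + 12i - 20k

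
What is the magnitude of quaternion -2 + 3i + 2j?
√17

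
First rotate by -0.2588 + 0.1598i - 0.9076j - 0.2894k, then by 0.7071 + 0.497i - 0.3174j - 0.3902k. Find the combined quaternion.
-0.6634 - 0.2779i - 0.4781j - 0.504k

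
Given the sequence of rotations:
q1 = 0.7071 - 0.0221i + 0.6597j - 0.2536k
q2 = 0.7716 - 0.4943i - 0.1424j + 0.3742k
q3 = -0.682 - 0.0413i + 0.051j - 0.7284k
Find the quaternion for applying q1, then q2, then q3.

q2 · q1 = 0.7235 - 0.5773i + 0.2747j - 0.2603k
q3 · q2 · q1 = -0.7209 + 0.5507i + 0.2593j - 0.3314k
-0.7209 + 0.5507i + 0.2593j - 0.3314k


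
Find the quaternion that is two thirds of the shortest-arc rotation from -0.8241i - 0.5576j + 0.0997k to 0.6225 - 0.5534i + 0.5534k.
0.4607 - 0.7336i - 0.2193j + 0.4488k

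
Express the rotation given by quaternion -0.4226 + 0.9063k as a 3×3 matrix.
[[-0.6428, 0.766, 0], [-0.766, -0.6428, 0], [0, 0, 1]]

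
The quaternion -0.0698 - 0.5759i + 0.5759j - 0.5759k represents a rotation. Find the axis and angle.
axis = (-√3/3, √3/3, -√3/3), θ = 188°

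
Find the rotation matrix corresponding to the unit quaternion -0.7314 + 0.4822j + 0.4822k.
[[0.0699, 0.7054, -0.7054], [-0.7054, 0.535, 0.465], [0.7054, 0.465, 0.535]]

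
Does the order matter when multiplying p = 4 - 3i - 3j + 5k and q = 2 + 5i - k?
Yes: pq = 28 + 17i + 16j + 21k ≠ 28 + 11i - 28j - 9k = qp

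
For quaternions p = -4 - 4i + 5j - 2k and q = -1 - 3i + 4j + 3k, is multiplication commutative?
No: pq = -22 + 39i - 3j - 11k ≠ -22 - 7i - 39j - 9k = qp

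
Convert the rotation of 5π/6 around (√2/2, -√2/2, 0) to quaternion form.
0.2588 + 0.683i - 0.683j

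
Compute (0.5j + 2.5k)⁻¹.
-0.0769j - 0.3846k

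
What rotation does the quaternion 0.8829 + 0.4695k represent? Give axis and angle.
axis = (0, 0, 1), θ = 56°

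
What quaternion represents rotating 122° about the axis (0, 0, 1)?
0.4848 + 0.8746k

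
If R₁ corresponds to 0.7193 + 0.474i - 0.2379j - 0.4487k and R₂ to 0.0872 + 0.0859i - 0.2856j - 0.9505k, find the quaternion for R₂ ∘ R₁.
-0.4724 + 0.0051i - 0.6382j - 0.6079k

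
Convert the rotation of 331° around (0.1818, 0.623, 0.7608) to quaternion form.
-0.9681 + 0.0455i + 0.156j + 0.1905k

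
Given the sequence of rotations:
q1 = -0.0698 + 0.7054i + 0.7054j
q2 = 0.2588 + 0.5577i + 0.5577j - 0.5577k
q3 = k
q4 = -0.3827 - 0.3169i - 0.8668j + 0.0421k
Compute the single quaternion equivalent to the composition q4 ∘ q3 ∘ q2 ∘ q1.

q2 · q1 = -0.8049 + 0.537i - 0.2498j + 0.0389k
q3 · q2 · q1 = -0.0389 + 0.2498i + 0.537j - 0.8049k
q4 · q3 · q2 · q1 = 0.5934 + 0.5918i - 0.4163j + 0.3527k
0.5934 + 0.5918i - 0.4163j + 0.3527k


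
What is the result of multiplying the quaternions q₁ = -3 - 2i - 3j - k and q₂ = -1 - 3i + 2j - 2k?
1 + 19i - 4j - 6k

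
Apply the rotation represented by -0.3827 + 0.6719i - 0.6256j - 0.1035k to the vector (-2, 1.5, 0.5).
(-1.602, 1.958, 0.316)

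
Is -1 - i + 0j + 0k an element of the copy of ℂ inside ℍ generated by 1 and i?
Yes. The quaternion -1 - i has j- and k-coefficients y = z = 0, so it lies in the complex subalgebra spanned by 1 and i.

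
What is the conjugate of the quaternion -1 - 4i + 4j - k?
-1 + 4i - 4j + k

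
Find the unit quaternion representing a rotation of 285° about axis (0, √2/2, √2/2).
-0.7934 + 0.4305j + 0.4305k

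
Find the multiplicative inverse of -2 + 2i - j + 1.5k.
-0.1778 - 0.1778i + 0.0889j - 0.1333k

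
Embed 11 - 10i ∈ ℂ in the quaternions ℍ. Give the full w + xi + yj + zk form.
11 - 10i + 0j + 0k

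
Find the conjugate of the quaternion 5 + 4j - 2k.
5 - 4j + 2k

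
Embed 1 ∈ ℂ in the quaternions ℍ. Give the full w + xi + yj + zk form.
1 + 0i + 0j + 0k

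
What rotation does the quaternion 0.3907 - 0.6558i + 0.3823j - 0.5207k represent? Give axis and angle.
axis = (-0.7124, 0.4153, -0.5657), θ = 134°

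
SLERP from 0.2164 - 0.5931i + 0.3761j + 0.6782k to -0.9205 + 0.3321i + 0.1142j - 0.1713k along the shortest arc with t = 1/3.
0.5298 - 0.5764i + 0.2357j + 0.5758k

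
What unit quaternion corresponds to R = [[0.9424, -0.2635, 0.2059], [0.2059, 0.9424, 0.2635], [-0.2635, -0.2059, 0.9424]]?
0.9782 - 0.12i + 0.12j + 0.12k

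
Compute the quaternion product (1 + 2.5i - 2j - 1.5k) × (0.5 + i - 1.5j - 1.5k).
-7.25 + 3i - 0.25j - 4k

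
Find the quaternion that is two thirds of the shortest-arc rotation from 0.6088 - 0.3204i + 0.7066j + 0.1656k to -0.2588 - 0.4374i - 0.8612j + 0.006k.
0.4158 + 0.1943i + 0.8866j + 0.0581k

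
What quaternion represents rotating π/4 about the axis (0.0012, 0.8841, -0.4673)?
0.9239 + 0.0005i + 0.3383j - 0.1788k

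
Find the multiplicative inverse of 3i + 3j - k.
-0.1579i - 0.1579j + 0.0526k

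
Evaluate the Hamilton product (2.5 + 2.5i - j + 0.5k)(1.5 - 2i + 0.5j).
9.25 - 1.5i - 1.25j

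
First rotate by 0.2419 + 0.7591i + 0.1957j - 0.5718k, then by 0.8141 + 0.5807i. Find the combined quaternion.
-0.2439 + 0.7585i + 0.4914j - 0.3519k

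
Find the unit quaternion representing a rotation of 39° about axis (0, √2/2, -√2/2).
0.9426 + 0.236j - 0.236k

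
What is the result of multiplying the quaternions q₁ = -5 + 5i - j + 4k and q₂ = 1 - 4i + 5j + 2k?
12 + 3i - 52j + 15k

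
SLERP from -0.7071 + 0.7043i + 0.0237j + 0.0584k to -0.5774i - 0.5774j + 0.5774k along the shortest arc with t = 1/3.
-0.5406 + 0.7772i + 0.2569j - 0.1941k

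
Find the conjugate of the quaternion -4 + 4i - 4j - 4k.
-4 - 4i + 4j + 4k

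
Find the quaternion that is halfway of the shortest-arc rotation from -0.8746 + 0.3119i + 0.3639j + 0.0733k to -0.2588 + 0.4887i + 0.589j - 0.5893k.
-0.6437 + 0.4547i + 0.5412j - 0.2931k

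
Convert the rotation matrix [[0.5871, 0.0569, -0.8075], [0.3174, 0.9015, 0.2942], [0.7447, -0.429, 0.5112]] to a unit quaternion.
0.866 - 0.2088i - 0.4481j + 0.0752k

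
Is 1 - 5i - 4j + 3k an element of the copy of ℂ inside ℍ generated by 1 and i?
No. The quaternion 1 - 5i - 4j + 3k has j-coefficient y = -4 and k-coefficient z = 3, not both zero, so it does not lie in the complex subalgebra spanned by 1 and i.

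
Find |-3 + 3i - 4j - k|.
√35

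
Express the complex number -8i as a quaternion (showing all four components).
0 - 8i + 0j + 0k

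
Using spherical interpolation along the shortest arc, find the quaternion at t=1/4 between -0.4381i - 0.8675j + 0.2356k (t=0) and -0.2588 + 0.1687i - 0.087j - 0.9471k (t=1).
0.0877 - 0.4378i - 0.7241j + 0.5257k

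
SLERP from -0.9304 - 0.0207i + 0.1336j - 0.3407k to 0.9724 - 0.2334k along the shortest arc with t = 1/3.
-0.9838 - 0.0143i + 0.0921j - 0.1529k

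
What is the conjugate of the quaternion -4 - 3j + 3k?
-4 + 3j - 3k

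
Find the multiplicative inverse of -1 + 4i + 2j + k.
-0.0455 - 0.1818i - 0.0909j - 0.0455k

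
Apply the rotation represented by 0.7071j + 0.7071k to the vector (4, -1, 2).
(-4, 2, -1)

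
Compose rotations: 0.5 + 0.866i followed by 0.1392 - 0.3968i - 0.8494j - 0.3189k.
0.4132 - 0.0779i - 0.7009j + 0.5761k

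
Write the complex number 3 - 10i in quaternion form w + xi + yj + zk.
3 - 10i + 0j + 0k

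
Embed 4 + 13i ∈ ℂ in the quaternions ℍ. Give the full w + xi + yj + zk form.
4 + 13i + 0j + 0k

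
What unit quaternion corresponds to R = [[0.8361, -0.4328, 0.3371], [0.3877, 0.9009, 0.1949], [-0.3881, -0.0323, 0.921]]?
0.9563 - 0.0594i + 0.1896j + 0.2145k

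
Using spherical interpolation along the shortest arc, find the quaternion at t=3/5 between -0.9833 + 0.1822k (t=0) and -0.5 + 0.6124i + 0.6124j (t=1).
-0.8034 + 0.4166i + 0.4166j + 0.0858k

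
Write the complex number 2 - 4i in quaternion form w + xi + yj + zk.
2 - 4i + 0j + 0k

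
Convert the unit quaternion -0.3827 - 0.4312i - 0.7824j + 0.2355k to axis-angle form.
axis = (-0.4667, -0.8469, 0.2549), θ = 5π/4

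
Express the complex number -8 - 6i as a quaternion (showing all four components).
-8 - 6i + 0j + 0k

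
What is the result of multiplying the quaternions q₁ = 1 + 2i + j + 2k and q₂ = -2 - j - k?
1 - 3i - j - 7k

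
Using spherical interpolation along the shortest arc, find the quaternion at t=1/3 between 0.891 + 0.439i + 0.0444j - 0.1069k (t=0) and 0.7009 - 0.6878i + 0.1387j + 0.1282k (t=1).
0.994 + 0.0491i + 0.0938j - 0.0287k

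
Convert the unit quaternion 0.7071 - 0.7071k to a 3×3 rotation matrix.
[[0, 1, 0], [-1, 0, 0], [0, 0, 1]]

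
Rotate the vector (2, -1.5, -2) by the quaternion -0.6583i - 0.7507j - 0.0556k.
(-1.896, 1.619, 2.009)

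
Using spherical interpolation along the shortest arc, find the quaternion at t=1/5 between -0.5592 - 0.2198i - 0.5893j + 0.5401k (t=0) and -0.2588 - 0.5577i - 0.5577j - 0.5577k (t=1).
-0.566 - 0.3425i - 0.6714j + 0.334k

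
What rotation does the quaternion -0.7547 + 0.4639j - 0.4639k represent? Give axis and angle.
axis = (0, √2/2, -√2/2), θ = 278°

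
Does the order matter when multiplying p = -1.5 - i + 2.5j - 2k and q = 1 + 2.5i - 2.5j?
Yes: pq = 7.25 - 9.75i + 1.25j - 5.75k ≠ 7.25 + 0.25i + 11.25j + 1.75k = qp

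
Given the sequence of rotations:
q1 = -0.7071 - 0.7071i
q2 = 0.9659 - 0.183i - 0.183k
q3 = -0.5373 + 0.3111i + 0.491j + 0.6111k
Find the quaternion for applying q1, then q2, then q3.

q2 · q1 = -0.8124 - 0.5536i + 0.1294j + 0.1294k
q3 · q2 · q1 = 0.4661 + 0.0292i - 0.847j - 0.2539k
0.4661 + 0.0292i - 0.847j - 0.2539k


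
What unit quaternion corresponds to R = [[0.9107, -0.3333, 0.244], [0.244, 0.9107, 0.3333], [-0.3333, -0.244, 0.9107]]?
0.9659 - 0.1494i + 0.1494j + 0.1494k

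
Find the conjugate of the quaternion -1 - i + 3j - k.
-1 + i - 3j + k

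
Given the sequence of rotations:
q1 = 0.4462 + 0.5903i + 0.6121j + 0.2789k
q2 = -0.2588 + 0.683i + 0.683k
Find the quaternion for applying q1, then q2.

q2 · q1 = -0.7091 - 0.2661i + 0.0543j + 0.6506k
-0.7091 - 0.2661i + 0.0543j + 0.6506k


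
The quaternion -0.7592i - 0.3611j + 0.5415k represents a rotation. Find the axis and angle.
axis = (-0.7592, -0.3611, 0.5415), θ = π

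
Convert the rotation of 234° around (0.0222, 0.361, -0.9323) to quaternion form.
-0.454 + 0.0198i + 0.3217j - 0.8307k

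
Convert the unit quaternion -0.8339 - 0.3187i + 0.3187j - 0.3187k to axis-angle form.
axis = (-√3/3, √3/3, -√3/3), θ = 293°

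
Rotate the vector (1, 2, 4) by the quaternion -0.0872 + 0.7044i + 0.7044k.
(4.223, -1.601, 0.777)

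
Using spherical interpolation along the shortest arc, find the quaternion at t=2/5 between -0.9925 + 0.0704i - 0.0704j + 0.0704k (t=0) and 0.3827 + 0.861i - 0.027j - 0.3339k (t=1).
-0.8983 - 0.3802i - 0.0367j + 0.217k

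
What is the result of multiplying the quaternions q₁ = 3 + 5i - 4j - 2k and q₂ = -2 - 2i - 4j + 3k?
-6 - 36i - 15j - 15k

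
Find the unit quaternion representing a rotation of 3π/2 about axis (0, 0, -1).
-0.7071 - 0.7071k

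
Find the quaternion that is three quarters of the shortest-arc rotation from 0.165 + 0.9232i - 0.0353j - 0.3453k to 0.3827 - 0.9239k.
0.3721 + 0.2901i - 0.0111j - 0.8816k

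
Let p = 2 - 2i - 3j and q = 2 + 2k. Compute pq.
4 - 10i - 2j + 4k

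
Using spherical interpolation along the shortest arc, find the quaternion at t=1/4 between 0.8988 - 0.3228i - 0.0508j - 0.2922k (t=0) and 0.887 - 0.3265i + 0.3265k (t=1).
0.9306 - 0.3363i - 0.0392j - 0.1388k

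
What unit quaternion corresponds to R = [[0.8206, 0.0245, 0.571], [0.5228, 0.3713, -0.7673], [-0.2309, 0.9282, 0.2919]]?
0.788 + 0.5379i + 0.2544j + 0.1581k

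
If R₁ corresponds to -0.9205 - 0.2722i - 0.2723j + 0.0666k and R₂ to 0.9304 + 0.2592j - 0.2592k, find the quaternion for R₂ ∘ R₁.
-0.7686 - 0.3066i - 0.4214j + 0.3711k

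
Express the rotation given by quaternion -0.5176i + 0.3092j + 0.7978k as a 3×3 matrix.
[[-0.4642, -0.3201, -0.8259], [-0.3201, -0.8088, 0.4934], [-0.8259, 0.4934, 0.273]]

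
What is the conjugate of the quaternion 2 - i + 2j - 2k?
2 + i - 2j + 2k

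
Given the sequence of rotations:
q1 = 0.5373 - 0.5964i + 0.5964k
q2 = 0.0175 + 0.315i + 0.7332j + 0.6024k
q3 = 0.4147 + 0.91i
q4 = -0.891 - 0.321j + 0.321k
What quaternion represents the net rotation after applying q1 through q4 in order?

q2 · q1 = -0.162 + 0.5961i - 0.1532j + 0.7714k
q3 · q2 · q1 = -0.6096 + 0.0998i - 0.7655j + 0.1805k
q4 · q3 · q2 · q1 = 0.2395 + 0.0989i + 0.9098j - 0.3245k
0.2395 + 0.0989i + 0.9098j - 0.3245k


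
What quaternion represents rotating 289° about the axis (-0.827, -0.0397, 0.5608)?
-0.8141 - 0.4802i - 0.0231j + 0.3257k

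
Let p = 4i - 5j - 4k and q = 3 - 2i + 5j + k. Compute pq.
37 + 27i - 11j - 2k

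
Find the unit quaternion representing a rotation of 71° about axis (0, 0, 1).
0.8141 + 0.5807k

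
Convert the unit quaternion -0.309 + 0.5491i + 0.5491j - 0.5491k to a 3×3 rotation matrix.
[[-0.206, 0.2637, -0.9424], [0.9424, -0.206, -0.2637], [-0.2637, -0.9424, -0.206]]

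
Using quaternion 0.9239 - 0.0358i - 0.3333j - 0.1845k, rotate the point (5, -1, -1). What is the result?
(3.787, -2.704, 2.313)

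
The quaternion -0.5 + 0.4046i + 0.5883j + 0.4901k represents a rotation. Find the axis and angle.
axis = (0.4672, 0.6793, 0.5659), θ = 4π/3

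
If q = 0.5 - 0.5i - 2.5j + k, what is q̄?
0.5 + 0.5i + 2.5j - k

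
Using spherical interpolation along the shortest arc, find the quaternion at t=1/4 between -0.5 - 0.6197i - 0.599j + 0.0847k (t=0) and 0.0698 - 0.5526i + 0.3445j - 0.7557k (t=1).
-0.4306 - 0.7729i - 0.4182j - 0.2055k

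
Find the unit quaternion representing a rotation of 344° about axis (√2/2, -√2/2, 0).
-0.9903 + 0.0984i - 0.0984j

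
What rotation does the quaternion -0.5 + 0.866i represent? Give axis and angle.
axis = (1, 0, 0), θ = 4π/3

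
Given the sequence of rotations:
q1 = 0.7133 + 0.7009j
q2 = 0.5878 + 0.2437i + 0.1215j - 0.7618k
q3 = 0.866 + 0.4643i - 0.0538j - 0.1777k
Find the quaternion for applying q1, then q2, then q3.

q2 · q1 = 0.3341 + 0.7078i + 0.4987j - 0.3726k
q3 · q2 · q1 = -0.0787 + 0.8767i + 0.4611j - 0.1124k
-0.0787 + 0.8767i + 0.4611j - 0.1124k


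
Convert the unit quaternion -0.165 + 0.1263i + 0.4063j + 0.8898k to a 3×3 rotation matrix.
[[-0.9136, 0.3963, 0.0907], [-0.191, -0.6154, 0.7647], [0.3588, 0.6814, 0.6379]]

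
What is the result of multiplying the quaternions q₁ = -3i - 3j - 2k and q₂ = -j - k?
-5 + i - 3j + 3k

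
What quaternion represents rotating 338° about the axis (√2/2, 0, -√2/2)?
-0.9816 + 0.1349i - 0.1349k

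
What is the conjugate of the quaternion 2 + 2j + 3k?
2 - 2j - 3k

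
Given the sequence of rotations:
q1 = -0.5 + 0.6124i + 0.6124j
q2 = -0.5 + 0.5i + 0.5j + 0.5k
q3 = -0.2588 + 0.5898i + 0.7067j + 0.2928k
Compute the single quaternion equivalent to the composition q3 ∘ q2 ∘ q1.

q2 · q1 = -0.3624 - 0.8624i - 0.25j - 0.25k
q3 · q2 · q1 = 0.8523 - 0.094i - 0.2965j + 0.4206k
0.8523 - 0.094i - 0.2965j + 0.4206k


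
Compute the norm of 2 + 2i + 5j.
√33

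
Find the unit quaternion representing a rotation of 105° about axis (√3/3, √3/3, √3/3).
0.6088 + 0.458i + 0.458j + 0.458k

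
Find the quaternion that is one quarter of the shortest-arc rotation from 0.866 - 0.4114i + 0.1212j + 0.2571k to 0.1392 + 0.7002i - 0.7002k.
0.6858 - 0.5704i + 0.1022j + 0.4403k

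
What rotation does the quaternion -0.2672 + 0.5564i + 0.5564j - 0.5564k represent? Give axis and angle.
axis = (√3/3, √3/3, -√3/3), θ = 211°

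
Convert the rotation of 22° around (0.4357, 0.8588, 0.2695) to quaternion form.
0.9816 + 0.0831i + 0.1639j + 0.0514k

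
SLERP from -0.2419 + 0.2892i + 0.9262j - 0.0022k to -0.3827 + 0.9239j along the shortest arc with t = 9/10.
-0.3702 + 0.0294i + 0.9285j - 0.0002k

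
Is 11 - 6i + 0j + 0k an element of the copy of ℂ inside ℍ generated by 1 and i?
Yes. The quaternion 11 - 6i has j- and k-coefficients y = z = 0, so it lies in the complex subalgebra spanned by 1 and i.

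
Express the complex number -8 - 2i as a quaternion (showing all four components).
-8 - 2i + 0j + 0k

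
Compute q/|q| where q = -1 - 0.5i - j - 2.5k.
-0.343 - 0.1715i - 0.343j - 0.8575k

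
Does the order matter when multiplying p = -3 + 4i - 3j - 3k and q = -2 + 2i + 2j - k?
Yes: pq = 1 - 5i - 2j + 23k ≠ 1 - 23i + 2j - 5k = qp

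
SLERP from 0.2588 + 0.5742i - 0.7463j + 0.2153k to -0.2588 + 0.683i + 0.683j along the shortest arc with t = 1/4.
0.3163 + 0.2676i - 0.8903j + 0.1888k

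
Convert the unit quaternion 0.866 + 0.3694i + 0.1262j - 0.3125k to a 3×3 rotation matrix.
[[0.7728, 0.6345, -0.0123], [-0.448, 0.5318, -0.7187], [-0.4495, 0.5609, 0.6952]]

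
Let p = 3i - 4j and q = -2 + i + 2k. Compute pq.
-3 - 14i + 2j + 4k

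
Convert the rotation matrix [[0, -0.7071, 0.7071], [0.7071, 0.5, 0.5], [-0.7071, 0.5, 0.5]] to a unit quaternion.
0.7071 + 0.5j + 0.5k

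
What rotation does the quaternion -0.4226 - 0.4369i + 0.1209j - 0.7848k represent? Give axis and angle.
axis = (-0.4821, 0.1334, -0.8659), θ = 230°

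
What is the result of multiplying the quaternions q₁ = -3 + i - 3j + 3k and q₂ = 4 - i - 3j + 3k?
-29 + 7i - 9j - 3k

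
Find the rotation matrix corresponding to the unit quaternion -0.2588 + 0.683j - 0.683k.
[[-0.866, -0.3535, -0.3535], [0.3535, 0.067, -0.933], [0.3535, -0.933, 0.067]]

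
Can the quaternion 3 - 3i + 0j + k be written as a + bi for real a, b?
No. The quaternion 3 - 3i + k has j-coefficient y = 0 and k-coefficient z = 1, not both zero, so it does not lie in the complex subalgebra spanned by 1 and i.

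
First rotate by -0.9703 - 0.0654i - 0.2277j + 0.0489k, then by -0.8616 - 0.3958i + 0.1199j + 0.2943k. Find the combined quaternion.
0.823 + 0.5133i + 0.08j - 0.2297k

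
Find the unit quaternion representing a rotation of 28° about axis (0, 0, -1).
0.9703 - 0.2419k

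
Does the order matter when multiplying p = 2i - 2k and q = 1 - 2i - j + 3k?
Yes: pq = 10 - 2j - 4k ≠ 10 + 4i + 2j = qp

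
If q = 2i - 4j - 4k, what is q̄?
-2i + 4j + 4k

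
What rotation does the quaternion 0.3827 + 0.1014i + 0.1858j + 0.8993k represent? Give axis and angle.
axis = (0.1098, 0.2011, 0.9734), θ = 3π/4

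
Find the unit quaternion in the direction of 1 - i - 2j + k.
0.378 - 0.378i - 0.7559j + 0.378k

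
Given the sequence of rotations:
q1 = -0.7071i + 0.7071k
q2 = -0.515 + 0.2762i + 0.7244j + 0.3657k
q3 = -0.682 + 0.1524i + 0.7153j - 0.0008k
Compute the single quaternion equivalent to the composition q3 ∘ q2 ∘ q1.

q2 · q1 = -0.0633 + 0.8764i - 0.4539j + 0.1481k
q3 · q2 · q1 = 0.2344 - 0.5018i + 0.241j - 0.797k
0.2344 - 0.5018i + 0.241j - 0.797k


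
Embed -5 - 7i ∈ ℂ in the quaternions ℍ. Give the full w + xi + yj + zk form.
-5 - 7i + 0j + 0k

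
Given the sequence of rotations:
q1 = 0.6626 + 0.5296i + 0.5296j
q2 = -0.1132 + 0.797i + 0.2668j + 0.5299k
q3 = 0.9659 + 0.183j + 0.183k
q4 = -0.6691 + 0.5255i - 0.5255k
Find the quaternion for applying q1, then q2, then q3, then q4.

q2 · q1 = -0.6384 + 0.1875i + 0.3975j + 0.6319k
q3 · q2 · q1 = -0.805 + 0.224i + 0.3014j + 0.4592k
q4 · q3 · q2 · q1 = 0.6622 - 0.4145i - 0.5607j + 0.2742k
0.6622 - 0.4145i - 0.5607j + 0.2742k


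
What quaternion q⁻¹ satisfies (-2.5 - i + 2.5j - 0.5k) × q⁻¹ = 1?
-0.1818 + 0.0727i - 0.1818j + 0.0364k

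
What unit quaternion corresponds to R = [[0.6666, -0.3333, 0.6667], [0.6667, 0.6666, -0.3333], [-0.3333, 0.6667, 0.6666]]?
0.866 + 0.2887i + 0.2887j + 0.2887k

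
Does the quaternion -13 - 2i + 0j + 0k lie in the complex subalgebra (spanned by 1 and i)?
Yes. The quaternion -13 - 2i has j- and k-coefficients y = z = 0, so it lies in the complex subalgebra spanned by 1 and i.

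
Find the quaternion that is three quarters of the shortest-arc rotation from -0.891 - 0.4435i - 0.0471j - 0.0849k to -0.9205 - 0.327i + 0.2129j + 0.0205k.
-0.9212 - 0.3595i + 0.1488j - 0.0061k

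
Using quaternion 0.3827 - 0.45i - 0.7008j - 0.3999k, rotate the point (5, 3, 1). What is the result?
(1.124, 3.354, 4.742)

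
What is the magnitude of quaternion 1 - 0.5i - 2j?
2.291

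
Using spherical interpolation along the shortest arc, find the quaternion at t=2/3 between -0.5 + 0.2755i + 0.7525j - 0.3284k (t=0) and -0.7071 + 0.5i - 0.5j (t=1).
-0.822 + 0.5446i - 0.062j - 0.1542k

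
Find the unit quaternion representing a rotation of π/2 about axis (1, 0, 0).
0.7071 + 0.7071i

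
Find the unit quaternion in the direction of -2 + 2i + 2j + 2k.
-0.5 + 0.5i + 0.5j + 0.5k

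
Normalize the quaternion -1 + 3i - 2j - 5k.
-0.1601 + 0.4804i - 0.3203j - 0.8006k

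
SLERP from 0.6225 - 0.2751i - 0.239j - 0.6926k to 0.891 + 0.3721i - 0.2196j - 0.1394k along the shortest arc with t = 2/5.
0.8143 - 0.013i - 0.2572j - 0.5202k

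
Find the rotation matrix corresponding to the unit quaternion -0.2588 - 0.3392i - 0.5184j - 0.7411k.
[[-0.6359, -0.0319, 0.7711], [0.7353, -0.3286, 0.5928], [0.2344, 0.9439, 0.2324]]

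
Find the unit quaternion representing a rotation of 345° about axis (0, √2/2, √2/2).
-0.9914 + 0.0923j + 0.0923k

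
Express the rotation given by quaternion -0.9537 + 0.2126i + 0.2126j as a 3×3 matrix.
[[0.9096, 0.0904, -0.4055], [0.0904, 0.9096, 0.4055], [0.4055, -0.4055, 0.8192]]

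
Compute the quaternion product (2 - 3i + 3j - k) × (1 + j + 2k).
1 + 4i + 11j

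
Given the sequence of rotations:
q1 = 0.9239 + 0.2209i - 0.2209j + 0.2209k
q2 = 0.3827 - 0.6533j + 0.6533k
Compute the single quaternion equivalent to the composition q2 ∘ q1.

q2 · q1 = 0.0649 + 0.0845i - 0.5438j + 0.8324k
0.0649 + 0.0845i - 0.5438j + 0.8324k


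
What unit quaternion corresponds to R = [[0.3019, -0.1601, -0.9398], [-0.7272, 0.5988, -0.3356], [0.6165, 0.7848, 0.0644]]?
0.7009 + 0.3996i - 0.5551j - 0.2023k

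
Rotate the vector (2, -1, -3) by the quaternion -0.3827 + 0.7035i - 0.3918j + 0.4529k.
(-2.041, -1.946, 2.459)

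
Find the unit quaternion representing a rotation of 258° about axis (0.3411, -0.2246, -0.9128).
-0.6293 + 0.2651i - 0.1745j - 0.7094k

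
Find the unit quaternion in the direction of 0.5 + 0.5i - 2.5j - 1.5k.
0.1667 + 0.1667i - 0.8333j - 0.5k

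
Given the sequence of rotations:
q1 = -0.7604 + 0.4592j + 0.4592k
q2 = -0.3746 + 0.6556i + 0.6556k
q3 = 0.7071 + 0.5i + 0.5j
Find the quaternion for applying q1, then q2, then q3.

q2 · q1 = -0.0162 - 0.7996i - 0.4731j - 0.3695k
q3 · q2 · q1 = 0.6249 - 0.7582i - 0.1579j - 0.098k
0.6249 - 0.7582i - 0.1579j - 0.098k


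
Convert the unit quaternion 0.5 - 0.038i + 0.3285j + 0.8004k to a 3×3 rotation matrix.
[[-0.4971, -0.8254, 0.2677], [0.7754, -0.2842, 0.5639], [-0.3893, 0.4879, 0.7813]]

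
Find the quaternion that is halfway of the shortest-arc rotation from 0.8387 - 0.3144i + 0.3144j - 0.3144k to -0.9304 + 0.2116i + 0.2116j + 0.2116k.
0.9205 - 0.2737i + 0.0535j - 0.2737k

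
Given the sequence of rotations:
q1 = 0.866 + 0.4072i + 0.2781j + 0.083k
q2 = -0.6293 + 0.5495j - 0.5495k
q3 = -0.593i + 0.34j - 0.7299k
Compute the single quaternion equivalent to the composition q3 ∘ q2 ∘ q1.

q2 · q1 = -0.6522 - 0.0578i + 0.0771j - 0.7519k
q3 · q2 · q1 = -0.6093 + 0.1874i - 0.6254j + 0.45k
-0.6093 + 0.1874i - 0.6254j + 0.45k


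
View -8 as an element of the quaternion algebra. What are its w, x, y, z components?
-8 + 0i + 0j + 0k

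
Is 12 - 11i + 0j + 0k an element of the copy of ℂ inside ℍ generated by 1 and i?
Yes. The quaternion 12 - 11i has j- and k-coefficients y = z = 0, so it lies in the complex subalgebra spanned by 1 and i.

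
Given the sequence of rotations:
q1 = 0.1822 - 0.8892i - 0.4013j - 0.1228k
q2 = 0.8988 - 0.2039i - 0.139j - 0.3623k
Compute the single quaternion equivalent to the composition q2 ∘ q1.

q2 · q1 = -0.1178 - 0.9647i - 0.0889j - 0.2182k
-0.1178 - 0.9647i - 0.0889j - 0.2182k


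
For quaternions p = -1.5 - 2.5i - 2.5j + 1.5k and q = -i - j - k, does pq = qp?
No: pq = -3.5 + 5.5i - 2.5j + 1.5k ≠ -3.5 - 2.5i + 5.5j + 1.5k = qp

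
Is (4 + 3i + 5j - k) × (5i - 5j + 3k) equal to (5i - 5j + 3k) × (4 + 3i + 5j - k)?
No: pq = 13 + 30i - 34j - 28k ≠ 13 + 10i - 6j + 52k = qp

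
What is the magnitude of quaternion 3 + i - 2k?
√14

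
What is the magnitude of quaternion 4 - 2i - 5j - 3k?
√54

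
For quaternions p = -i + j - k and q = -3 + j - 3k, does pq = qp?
No: pq = -4 + i - 6j + 2k ≠ -4 + 5i + 4k = qp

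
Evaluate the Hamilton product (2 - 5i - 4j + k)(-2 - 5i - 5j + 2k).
-51 - 3i + 3j + 7k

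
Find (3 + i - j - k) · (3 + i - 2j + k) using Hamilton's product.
7 + 3i - 11j - k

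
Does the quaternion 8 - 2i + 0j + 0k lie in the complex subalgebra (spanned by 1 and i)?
Yes. The quaternion 8 - 2i has j- and k-coefficients y = z = 0, so it lies in the complex subalgebra spanned by 1 and i.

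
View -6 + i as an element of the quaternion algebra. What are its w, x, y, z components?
-6 + i + 0j + 0k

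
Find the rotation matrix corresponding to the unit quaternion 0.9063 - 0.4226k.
[[0.6428, 0.766, 0], [-0.766, 0.6428, 0], [0, 0, 1]]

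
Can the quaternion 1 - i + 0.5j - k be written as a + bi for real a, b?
No. The quaternion 1 - i + 0.5j - k has j-coefficient y = 0.5 and k-coefficient z = -1, not both zero, so it does not lie in the complex subalgebra spanned by 1 and i.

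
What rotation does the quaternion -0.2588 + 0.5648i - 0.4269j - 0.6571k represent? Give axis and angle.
axis = (0.5847, -0.442, -0.6803), θ = 7π/6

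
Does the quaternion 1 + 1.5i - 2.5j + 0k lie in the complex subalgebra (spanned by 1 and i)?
No. The quaternion 1 + 1.5i - 2.5j has j-coefficient y = -2.5 and k-coefficient z = 0, not both zero, so it does not lie in the complex subalgebra spanned by 1 and i.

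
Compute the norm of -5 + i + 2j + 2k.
√34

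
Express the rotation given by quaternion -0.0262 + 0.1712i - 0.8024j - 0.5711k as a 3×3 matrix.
[[-0.94, -0.3047, -0.1535], [-0.2448, 0.2891, 0.9255], [-0.2376, 0.9075, -0.3463]]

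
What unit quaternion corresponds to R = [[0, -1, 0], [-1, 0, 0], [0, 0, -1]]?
-0.7071i + 0.7071j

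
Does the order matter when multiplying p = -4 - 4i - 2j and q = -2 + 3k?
Yes: pq = 8 + 2i + 16j - 12k ≠ 8 + 14i - 8j - 12k = qp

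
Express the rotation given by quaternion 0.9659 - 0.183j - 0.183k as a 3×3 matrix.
[[0.866, 0.3535, -0.3535], [-0.3535, 0.933, 0.067], [0.3535, 0.067, 0.933]]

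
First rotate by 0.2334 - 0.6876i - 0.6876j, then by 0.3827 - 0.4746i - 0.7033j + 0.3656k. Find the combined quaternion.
-0.7206 - 0.1225i - 0.6787j - 0.0719k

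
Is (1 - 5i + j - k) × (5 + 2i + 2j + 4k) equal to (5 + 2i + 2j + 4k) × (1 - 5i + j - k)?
No: pq = 17 - 17i + 25j - 13k ≠ 17 - 29i - 11j + 11k = qp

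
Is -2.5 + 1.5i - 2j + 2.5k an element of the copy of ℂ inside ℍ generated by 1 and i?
No. The quaternion -2.5 + 1.5i - 2j + 2.5k has j-coefficient y = -2 and k-coefficient z = 2.5, not both zero, so it does not lie in the complex subalgebra spanned by 1 and i.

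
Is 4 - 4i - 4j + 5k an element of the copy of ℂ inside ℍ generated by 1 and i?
No. The quaternion 4 - 4i - 4j + 5k has j-coefficient y = -4 and k-coefficient z = 5, not both zero, so it does not lie in the complex subalgebra spanned by 1 and i.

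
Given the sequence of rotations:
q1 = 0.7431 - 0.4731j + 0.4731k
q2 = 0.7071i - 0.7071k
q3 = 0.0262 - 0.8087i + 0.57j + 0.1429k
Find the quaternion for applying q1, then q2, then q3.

q2 · q1 = 0.3345 + 0.1909i - 0.3345j - 0.86k
q3 · q2 · q1 = 0.4767 - 0.7079i - 0.4863j + 0.187k
0.4767 - 0.7079i - 0.4863j + 0.187k


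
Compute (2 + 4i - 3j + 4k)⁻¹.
0.0444 - 0.0889i + 0.0667j - 0.0889k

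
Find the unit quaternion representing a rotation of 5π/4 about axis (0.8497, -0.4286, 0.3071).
-0.3827 + 0.785i - 0.396j + 0.2837k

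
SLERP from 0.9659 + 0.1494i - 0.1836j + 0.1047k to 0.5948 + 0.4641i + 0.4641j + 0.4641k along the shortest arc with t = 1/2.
0.8705 + 0.3422i + 0.1565j + 0.3173k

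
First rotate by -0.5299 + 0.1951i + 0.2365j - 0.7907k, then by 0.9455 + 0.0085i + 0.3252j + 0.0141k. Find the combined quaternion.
-0.5684 - 0.0805i + 0.0608j - 0.8165k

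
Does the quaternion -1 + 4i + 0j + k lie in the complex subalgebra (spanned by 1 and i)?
No. The quaternion -1 + 4i + k has j-coefficient y = 0 and k-coefficient z = 1, not both zero, so it does not lie in the complex subalgebra spanned by 1 and i.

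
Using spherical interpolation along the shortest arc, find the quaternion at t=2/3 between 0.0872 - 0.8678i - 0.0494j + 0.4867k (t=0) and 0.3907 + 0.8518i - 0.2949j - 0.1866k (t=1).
-0.2408 - 0.9026i + 0.1876j + 0.3036k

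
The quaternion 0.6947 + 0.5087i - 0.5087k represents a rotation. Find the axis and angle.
axis = (√2/2, 0, -√2/2), θ = 92°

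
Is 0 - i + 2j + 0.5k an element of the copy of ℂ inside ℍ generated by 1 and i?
No. The quaternion -i + 2j + 0.5k has j-coefficient y = 2 and k-coefficient z = 0.5, not both zero, so it does not lie in the complex subalgebra spanned by 1 and i.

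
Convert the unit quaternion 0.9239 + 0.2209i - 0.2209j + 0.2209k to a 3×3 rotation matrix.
[[0.8048, -0.5058, -0.3106], [0.3106, 0.8048, -0.5058], [0.5058, 0.3106, 0.8048]]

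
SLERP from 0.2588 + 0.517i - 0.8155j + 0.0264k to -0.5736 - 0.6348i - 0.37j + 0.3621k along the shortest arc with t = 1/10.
0.3316 + 0.5899i - 0.7358j - 0.0259k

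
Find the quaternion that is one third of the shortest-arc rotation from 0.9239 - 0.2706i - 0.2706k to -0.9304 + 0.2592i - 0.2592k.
0.9566 - 0.2755i - 0.0951k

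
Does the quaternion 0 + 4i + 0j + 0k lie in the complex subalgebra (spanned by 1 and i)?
Yes. The quaternion 4i has j- and k-coefficients y = z = 0, so it lies in the complex subalgebra spanned by 1 and i.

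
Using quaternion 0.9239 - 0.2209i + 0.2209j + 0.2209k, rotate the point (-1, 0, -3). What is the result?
(-1.737, -1.828, -1.909)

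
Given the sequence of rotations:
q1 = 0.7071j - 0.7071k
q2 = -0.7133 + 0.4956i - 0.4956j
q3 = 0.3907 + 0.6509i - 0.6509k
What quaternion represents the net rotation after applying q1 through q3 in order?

q2 · q1 = 0.3504 + 0.3504i - 0.1539j + 0.8548k
q3 · q2 · q1 = 0.4652 + 0.2648i - 0.8446j + 0.0057k
0.4652 + 0.2648i - 0.8446j + 0.0057k


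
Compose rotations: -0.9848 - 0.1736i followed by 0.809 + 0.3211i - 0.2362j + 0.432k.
-0.741 - 0.4567i + 0.1576j - 0.4664k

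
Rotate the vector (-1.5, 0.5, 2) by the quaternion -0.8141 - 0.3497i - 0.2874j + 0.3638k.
(-0.031, -0.725, 2.444)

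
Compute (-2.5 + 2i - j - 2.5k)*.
-2.5 - 2i + j + 2.5k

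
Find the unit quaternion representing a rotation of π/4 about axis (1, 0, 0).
0.9239 + 0.3827i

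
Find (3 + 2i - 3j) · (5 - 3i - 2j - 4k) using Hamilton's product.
15 + 13i - 13j - 25k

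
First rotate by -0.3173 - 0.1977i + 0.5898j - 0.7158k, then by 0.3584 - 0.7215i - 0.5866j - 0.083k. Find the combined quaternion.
0.0302 + 0.6269i - 0.1025j - 0.7717k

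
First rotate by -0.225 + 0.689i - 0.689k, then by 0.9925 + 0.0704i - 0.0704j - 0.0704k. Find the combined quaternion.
-0.3203 + 0.7165i + 0.0158j - 0.6195k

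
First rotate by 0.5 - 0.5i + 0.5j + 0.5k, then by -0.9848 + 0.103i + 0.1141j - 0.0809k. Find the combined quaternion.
-0.4575 + 0.6414i - 0.4464j - 0.4243k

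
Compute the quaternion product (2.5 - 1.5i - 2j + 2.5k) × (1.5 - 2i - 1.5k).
4.5 - 4.25i - 10.25j - 4k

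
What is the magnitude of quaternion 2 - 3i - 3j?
√22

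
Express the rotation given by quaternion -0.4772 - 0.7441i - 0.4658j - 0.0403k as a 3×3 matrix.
[[0.5628, 0.6547, 0.5045], [0.7317, -0.1106, -0.6726], [-0.3846, 0.7477, -0.5413]]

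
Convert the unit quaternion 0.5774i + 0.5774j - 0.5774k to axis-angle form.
axis = (√3/3, √3/3, -√3/3), θ = π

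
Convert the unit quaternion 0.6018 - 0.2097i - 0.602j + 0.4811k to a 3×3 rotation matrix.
[[-0.1877, -0.3266, -0.9263], [0.8315, 0.4491, -0.3268], [0.5228, -0.8316, 0.1872]]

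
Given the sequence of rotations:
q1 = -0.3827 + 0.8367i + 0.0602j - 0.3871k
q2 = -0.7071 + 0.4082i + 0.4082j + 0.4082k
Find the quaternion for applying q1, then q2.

q2 · q1 = 0.0625 - 0.9304i + 0.3008j - 0.1995k
0.0625 - 0.9304i + 0.3008j - 0.1995k


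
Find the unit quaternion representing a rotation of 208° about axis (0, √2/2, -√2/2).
-0.2419 + 0.6861j - 0.6861k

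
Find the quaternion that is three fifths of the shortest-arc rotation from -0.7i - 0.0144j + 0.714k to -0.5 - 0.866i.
-0.3295 - 0.8872i - 0.0065j + 0.3228k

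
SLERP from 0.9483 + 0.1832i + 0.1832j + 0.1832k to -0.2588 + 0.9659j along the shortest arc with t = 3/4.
0.5829 + 0.0674i - 0.8069j + 0.0674k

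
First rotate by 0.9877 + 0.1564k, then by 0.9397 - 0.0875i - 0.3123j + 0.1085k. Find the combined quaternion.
0.9112 - 0.1353i - 0.2948j + 0.2541k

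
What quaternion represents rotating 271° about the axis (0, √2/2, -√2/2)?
-0.7133 + 0.4956j - 0.4956k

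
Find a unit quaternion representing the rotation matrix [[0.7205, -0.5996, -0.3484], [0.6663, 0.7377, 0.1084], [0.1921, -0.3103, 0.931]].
0.9205 - 0.1137i - 0.1468j + 0.3438k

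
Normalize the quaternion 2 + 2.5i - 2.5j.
0.4924 + 0.6155i - 0.6155j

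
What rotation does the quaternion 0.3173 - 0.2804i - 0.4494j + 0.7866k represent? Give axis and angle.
axis = (-0.2957, -0.4739, 0.8295), θ = 143°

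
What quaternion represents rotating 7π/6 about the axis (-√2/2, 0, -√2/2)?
-0.2588 - 0.683i - 0.683k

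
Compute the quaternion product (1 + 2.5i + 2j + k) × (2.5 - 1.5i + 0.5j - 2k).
7.25 + 0.25i + 9j + 4.75k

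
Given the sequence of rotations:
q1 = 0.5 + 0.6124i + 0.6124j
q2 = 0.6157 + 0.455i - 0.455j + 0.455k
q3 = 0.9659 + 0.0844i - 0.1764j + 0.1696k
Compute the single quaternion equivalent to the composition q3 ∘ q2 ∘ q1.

q2 · q1 = 0.3079 + 0.3259i + 0.4282j + 0.7848k
q3 · q2 · q1 = 0.2123 + 0.1297i + 0.3483j + 0.9039k
0.2123 + 0.1297i + 0.3483j + 0.9039k


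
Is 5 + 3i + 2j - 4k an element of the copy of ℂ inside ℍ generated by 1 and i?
No. The quaternion 5 + 3i + 2j - 4k has j-coefficient y = 2 and k-coefficient z = -4, not both zero, so it does not lie in the complex subalgebra spanned by 1 and i.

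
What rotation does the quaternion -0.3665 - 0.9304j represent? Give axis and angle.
axis = (0, -1, 0), θ = 223°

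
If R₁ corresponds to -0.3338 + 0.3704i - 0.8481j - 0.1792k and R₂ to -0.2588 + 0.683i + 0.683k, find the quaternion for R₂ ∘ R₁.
-0.0442 + 0.2554i + 0.5949j - 0.7609k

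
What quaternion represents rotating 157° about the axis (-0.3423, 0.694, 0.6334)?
0.1994 - 0.3354i + 0.6801j + 0.6207k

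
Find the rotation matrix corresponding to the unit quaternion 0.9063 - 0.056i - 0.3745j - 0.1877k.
[[0.649, 0.3822, -0.6578], [-0.2983, 0.9233, 0.2421], [0.6998, 0.0391, 0.7132]]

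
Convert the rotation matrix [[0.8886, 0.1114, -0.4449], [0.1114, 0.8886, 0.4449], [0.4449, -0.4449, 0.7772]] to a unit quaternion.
0.9427 - 0.236i - 0.236j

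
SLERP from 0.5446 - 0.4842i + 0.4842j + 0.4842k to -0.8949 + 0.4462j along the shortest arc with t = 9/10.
0.9279 - 0.065i - 0.3612j + 0.065k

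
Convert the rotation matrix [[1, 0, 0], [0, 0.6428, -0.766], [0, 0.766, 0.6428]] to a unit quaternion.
0.9063 + 0.4226i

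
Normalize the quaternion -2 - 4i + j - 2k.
-0.4 - 0.8i + 0.2j - 0.4k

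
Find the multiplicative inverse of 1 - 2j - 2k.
0.1111 + 0.2222j + 0.2222k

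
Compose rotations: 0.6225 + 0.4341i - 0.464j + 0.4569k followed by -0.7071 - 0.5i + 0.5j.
0.0089 - 0.3898i + 0.8678j - 0.3081k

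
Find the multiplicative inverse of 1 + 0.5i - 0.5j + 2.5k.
0.129 - 0.0645i + 0.0645j - 0.3226k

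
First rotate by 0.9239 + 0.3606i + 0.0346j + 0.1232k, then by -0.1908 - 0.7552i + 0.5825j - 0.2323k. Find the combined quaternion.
0.1045 - 0.6867i + 0.5408j - 0.4743k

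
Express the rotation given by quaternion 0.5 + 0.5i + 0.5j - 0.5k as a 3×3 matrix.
[[0, 1, 0], [0, 0, -1], [-1, 0, 0]]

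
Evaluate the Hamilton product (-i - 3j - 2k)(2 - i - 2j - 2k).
-11 - 6j - 5k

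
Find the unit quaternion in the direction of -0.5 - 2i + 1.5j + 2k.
-0.1543 - 0.6172i + 0.4629j + 0.6172k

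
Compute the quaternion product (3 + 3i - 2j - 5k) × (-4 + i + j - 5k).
-38 + 6i + 21j + 10k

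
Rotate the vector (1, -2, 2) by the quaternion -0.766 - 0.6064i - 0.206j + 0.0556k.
(0.735, -2.256, -1.836)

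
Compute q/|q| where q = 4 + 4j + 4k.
0.5774 + 0.5774j + 0.5774k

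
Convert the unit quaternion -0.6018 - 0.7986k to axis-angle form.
axis = (0, 0, -1), θ = 254°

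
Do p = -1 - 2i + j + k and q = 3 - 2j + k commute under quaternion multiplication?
No: pq = -2 - 3i + 7j + 6k ≠ -2 - 9i + 3j - 2k = qp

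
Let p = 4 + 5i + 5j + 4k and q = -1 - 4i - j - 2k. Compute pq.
29 - 27i - 15j + 3k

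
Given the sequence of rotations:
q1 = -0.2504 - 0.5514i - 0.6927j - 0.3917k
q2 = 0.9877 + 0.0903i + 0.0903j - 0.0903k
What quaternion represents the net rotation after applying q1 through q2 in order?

q2 · q1 = -0.1703 - 0.6652i - 0.6216j - 0.377k
-0.1703 - 0.6652i - 0.6216j - 0.377k


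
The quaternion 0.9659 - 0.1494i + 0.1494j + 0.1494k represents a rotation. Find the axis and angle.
axis = (-√3/3, √3/3, √3/3), θ = π/6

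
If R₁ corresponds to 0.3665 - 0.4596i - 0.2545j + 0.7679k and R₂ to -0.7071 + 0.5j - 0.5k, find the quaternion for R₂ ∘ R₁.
0.252 + 0.5817i + 0.593j - 0.4964k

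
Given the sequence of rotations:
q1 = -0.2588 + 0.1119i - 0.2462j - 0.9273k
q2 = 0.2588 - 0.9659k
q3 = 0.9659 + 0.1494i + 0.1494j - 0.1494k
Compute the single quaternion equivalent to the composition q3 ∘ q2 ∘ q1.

q2 · q1 = -0.9627 - 0.2088i - 0.1718j + 0.01k
q3 · q2 · q1 = -0.8715 - 0.3697i - 0.2801j + 0.159k
-0.8715 - 0.3697i - 0.2801j + 0.159k


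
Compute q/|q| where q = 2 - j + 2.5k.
0.5963 - 0.2981j + 0.7454k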